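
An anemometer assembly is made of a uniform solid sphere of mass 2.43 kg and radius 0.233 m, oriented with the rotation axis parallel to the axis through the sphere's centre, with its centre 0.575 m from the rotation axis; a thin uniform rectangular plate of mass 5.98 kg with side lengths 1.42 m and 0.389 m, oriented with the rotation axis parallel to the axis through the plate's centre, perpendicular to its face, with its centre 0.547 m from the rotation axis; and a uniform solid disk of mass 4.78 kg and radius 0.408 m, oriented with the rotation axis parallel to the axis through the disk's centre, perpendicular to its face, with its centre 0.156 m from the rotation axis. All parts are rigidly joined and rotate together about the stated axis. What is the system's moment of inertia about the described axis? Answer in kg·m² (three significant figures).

Solid sphere: I_cm = (2/5)MR² = (2/5)(2.43)(0.233)² = 0.052769 kg·m²; centre at d = 0.575 m, so the parallel axis theorem gives I = 0.052769 + (2.43)(0.575)² = 0.85619 kg·m².
Rectangular plate: I_cm = (1/12)M(a²+b²) = (1/12)(5.98)[(1.42)² + (0.389)²] = 1.0802 kg·m²; centre at d = 0.547 m, so the parallel axis theorem gives I = 1.0802 + (5.98)(0.547)² = 2.8695 kg·m².
Solid disk: I_cm = (1/2)MR² = (1/2)(4.78)(0.408)² = 0.39785 kg·m²; centre at d = 0.156 m, so the parallel axis theorem gives I = 0.39785 + (4.78)(0.156)² = 0.51418 kg·m².
Total I = 0.85619 + 2.8695 + 0.51418 = 4.2399 kg·m².

4.24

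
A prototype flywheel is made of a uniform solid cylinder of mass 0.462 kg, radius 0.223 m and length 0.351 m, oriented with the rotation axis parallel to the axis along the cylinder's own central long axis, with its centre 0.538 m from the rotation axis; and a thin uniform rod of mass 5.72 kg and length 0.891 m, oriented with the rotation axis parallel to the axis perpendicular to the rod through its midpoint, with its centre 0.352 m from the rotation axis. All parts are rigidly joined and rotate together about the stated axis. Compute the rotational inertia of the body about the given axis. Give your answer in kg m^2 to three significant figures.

1.23

Solid cylinder: I_cm = (1/2)MR² = (1/2)(0.462)(0.223)² = 0.011487 kg m^2; centre at d = 0.538 m, so the parallel axis theorem gives I = 0.011487 + (0.462)(0.538)² = 0.14521 kg m^2.
Thin rod: I_cm = (1/12)ML² = (1/12)(5.72)(0.891)² = 0.37842 kg m^2; centre at d = 0.352 m, so the parallel axis theorem gives I = 0.37842 + (5.72)(0.352)² = 1.0871 kg m^2.
Total I = 0.14521 + 1.0871 = 1.2324 kg m^2.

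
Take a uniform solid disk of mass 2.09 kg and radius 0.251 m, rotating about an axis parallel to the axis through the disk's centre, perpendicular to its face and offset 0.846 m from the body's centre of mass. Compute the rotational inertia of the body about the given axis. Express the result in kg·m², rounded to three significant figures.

1.56

I_cm = (1/2)MR² = (1/2)(2.09)(0.251)² = 0.065836 kg·m²; centre at d = 0.846 m, so the parallel axis theorem gives I = 0.065836 + (2.09)(0.846)² = 1.5617 kg·m².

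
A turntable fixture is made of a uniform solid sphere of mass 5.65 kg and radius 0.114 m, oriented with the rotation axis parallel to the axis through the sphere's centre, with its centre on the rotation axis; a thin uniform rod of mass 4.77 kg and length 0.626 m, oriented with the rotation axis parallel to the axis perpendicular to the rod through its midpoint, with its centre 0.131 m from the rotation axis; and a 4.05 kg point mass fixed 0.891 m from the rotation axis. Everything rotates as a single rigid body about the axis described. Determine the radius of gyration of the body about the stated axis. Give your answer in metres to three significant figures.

0.491

Solid sphere: I_cm = (2/5)MR² = (2/5)(5.65)(0.114)² = 0.029371 kg m²; axis through the centre, so I = 0.029371 kg m².
Thin rod: I_cm = (1/12)ML² = (1/12)(4.77)(0.626)² = 0.15577 kg m²; centre at d = 0.131 m, so the parallel axis theorem gives I = 0.15577 + (4.77)(0.131)² = 0.23763 kg m².
Point mass: I_cm = 0; centre at d = 0.891 m, so the parallel axis theorem gives I = 0 + (4.05)(0.891)² = 3.2152 kg m².
Total I = 3.4822 kg m²; total mass M = 14.47 kg.
k = √(I/M) = √(3.4822/14.47) = 0.49056 m.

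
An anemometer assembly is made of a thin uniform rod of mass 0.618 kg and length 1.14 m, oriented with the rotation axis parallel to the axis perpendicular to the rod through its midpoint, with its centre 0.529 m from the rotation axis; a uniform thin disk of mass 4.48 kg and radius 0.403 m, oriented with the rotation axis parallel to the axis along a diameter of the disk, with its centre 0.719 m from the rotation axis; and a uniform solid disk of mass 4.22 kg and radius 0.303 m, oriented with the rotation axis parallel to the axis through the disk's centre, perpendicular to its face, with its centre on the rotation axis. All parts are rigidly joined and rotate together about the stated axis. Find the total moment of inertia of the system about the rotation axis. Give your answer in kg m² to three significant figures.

2.93

Thin rod: I_cm = (1/12)ML² = (1/12)(0.618)(1.14)² = 0.066929 kg m²; centre at d = 0.529 m, so I = I_cm + Md² gives I = 0.066929 + (0.618)(0.529)² = 0.23987 kg m².
Thin disk: I_cm = (1/4)MR² = (1/4)(4.48)(0.403)² = 0.1819 kg m²; centre at d = 0.719 m, so I = I_cm + Md² gives I = 0.1819 + (4.48)(0.719)² = 2.4979 kg m².
Solid disk: I_cm = (1/2)MR² = (1/2)(4.22)(0.303)² = 0.19372 kg m²; axis through the centre, so I = 0.19372 kg m².
Total I = 0.23987 + 2.4979 + 0.19372 = 2.9315 kg m².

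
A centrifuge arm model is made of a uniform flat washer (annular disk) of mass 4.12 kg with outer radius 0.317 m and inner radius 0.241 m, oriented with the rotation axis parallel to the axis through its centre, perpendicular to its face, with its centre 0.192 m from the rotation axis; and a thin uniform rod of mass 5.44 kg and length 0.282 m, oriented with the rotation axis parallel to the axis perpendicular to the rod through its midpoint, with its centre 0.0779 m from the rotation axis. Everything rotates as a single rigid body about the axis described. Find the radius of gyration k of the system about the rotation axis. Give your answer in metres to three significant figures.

0.239

Annular disk: I_cm = (1/2)M(R²+r²) = (1/2)(4.12)[(0.317)² + (0.241)²] = 0.32665 kg·m²; centre at d = 0.192 m, so I = I_cm + Md² gives I = 0.32665 + (4.12)(0.192)² = 0.47853 kg·m².
Thin rod: I_cm = (1/12)ML² = (1/12)(5.44)(0.282)² = 0.036051 kg·m²; centre at d = 0.0779 m, so I = I_cm + Md² gives I = 0.036051 + (5.44)(0.0779)² = 0.069063 kg·m².
Total I = 0.5476 kg·m²; total mass M = 9.56 kg.
k = √(I/M) = √(0.5476/9.56) = 0.23933 m.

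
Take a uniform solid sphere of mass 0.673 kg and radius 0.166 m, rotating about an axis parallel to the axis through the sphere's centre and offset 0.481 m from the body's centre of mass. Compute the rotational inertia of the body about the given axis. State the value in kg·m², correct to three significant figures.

I_cm = (2/5)MR² = (2/5)(0.673)(0.166)² = 0.0074181 kg·m²; centre at d = 0.481 m, so I = I_cm + Md² gives I = 0.0074181 + (0.673)(0.481)² = 0.16312 kg·m².

0.163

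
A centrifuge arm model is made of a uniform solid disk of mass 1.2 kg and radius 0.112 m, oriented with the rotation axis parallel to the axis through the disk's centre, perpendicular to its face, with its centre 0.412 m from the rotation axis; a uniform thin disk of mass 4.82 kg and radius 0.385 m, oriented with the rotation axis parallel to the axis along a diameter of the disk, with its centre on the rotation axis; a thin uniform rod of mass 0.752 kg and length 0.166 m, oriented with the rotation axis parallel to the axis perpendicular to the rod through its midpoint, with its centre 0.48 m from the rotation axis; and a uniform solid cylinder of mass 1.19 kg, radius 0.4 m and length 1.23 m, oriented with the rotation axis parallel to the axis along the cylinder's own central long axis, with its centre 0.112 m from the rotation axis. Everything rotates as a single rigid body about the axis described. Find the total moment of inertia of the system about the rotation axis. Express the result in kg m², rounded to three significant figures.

Solid disk: I_cm = (1/2)MR² = (1/2)(1.2)(0.112)² = 0.0075264 kg m²; centre at d = 0.412 m, so I = I_cm + Md² gives I = 0.0075264 + (1.2)(0.412)² = 0.21122 kg m².
Thin disk: I_cm = (1/4)MR² = (1/4)(4.82)(0.385)² = 0.17861 kg m²; axis through the centre, so I = 0.17861 kg m².
Thin rod: I_cm = (1/12)ML² = (1/12)(0.752)(0.166)² = 0.0017268 kg m²; centre at d = 0.48 m, so I = I_cm + Md² gives I = 0.0017268 + (0.752)(0.48)² = 0.17499 kg m².
Solid cylinder: I_cm = (1/2)MR² = (1/2)(1.19)(0.4)² = 0.0952 kg m²; centre at d = 0.112 m, so I = I_cm + Md² gives I = 0.0952 + (1.19)(0.112)² = 0.11013 kg m².
Total I = 0.21122 + 0.17861 + 0.17499 + 0.11013 = 0.67495 kg m².

0.675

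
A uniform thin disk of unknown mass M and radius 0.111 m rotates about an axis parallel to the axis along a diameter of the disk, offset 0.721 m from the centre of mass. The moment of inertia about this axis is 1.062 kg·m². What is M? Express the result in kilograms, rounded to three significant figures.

2.03

I = I_cm + Md² = (1/4)MR² + Md² = M·[0.25·(0.111)² + (0.721)²] = M·0.52292.
So M = 1.062 / 0.52292 = 2.0309 kg.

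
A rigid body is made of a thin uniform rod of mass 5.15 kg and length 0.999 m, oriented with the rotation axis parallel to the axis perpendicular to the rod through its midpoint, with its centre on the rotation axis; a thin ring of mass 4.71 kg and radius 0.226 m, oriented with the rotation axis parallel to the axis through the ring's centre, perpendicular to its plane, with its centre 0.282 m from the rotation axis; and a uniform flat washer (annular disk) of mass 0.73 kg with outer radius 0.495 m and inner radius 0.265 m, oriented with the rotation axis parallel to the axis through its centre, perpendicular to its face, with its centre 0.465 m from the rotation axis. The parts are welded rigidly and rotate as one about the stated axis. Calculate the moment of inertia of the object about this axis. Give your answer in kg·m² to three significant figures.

1.32

Thin rod: I_cm = (1/12)ML² = (1/12)(5.15)(0.999)² = 0.42831 kg·m²; axis through the centre, so I = 0.42831 kg·m².
Thin ring: I_cm = MR² = (4.71)(0.226)² = 0.24057 kg·m²; centre at d = 0.282 m, so I = I_cm + Md² gives I = 0.24057 + (4.71)(0.282)² = 0.61513 kg·m².
Annular disk: I_cm = (1/2)M(R²+r²) = (1/2)(0.73)[(0.495)² + (0.265)²] = 0.11507 kg·m²; centre at d = 0.465 m, so I = I_cm + Md² gives I = 0.11507 + (0.73)(0.465)² = 0.27291 kg·m².
Total I = 0.42831 + 0.61513 + 0.27291 = 1.3163 kg·m².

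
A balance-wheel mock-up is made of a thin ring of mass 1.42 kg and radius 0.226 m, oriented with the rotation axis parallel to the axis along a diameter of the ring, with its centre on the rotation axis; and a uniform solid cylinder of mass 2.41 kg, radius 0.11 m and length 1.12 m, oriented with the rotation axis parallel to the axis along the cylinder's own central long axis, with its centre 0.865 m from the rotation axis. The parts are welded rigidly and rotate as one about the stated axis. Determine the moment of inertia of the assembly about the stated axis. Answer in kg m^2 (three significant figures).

1.85

Thin ring: I_cm = (1/2)MR² = (1/2)(1.42)(0.226)² = 0.036264 kg m^2; axis through the centre, so I = 0.036264 kg m^2.
Solid cylinder: I_cm = (1/2)MR² = (1/2)(2.41)(0.11)² = 0.01458 kg m^2; centre at d = 0.865 m, so the parallel axis theorem gives I = 0.01458 + (2.41)(0.865)² = 1.8178 kg m^2.
Total I = 0.036264 + 1.8178 = 1.8541 kg m^2.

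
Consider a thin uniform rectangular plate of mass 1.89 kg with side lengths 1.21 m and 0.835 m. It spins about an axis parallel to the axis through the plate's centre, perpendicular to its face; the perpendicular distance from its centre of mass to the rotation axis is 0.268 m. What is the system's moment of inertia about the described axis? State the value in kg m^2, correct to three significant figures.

0.476

I_cm = (1/12)M(a²+b²) = (1/12)(1.89)[(1.21)² + (0.835)²] = 0.34041 kg m^2; centre at d = 0.268 m, so I = I_cm + Md² gives I = 0.34041 + (1.89)(0.268)² = 0.47616 kg m^2.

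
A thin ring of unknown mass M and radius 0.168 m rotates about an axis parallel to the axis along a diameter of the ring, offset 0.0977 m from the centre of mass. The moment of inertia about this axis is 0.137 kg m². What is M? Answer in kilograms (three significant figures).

5.79

I = I_cm + Md² = (1/2)MR² + Md² = M·[0.5·(0.168)² + (0.0977)²] = M·0.023657.
So M = 0.137 / 0.023657 = 5.791 kg.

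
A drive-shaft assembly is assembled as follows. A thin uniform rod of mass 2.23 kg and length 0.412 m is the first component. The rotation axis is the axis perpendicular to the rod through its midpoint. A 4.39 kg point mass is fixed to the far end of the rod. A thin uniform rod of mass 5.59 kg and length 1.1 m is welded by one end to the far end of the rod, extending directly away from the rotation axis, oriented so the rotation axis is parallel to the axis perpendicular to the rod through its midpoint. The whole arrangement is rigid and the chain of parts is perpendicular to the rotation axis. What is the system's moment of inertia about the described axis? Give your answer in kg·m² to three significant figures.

3.98

Thin rod: I_cm = (1/12)ML² = (1/12)(2.23)(0.412)² = 0.031544 kg·m²; axis through the centre, so I = 0.031544 kg·m².
Point mass: I_cm = 0; centre at d = 0.206 m, so the parallel axis theorem gives I = 0 + (4.39)(0.206)² = 0.18629 kg·m².
Thin rod: I_cm = (1/12)ML² = (1/12)(5.59)(1.1)² = 0.56366 kg·m²; centre at d = 0.206 + 0.55 = 0.756 m, so the parallel axis theorem gives I = 0.56366 + (5.59)(0.756)² = 3.7585 kg·m².
Total I = 0.031544 + 0.18629 + 3.7585 = 3.9764 kg·m².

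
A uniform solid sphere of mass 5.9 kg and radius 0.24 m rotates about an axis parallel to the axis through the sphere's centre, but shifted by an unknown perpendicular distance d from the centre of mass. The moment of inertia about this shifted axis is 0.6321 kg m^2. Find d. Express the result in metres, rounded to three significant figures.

0.290

About the centre-of-mass axis, I_cm = (2/5)MR² = (2/5)(5.9)(0.24)² = 0.13594 kg m^2.
Parallel axis theorem: I = I_cm + Md², so Md² = 0.6321 − 0.13594 = 0.49616 kg m^2.
d = √(0.49616 / 5.9) = 0.28999 m.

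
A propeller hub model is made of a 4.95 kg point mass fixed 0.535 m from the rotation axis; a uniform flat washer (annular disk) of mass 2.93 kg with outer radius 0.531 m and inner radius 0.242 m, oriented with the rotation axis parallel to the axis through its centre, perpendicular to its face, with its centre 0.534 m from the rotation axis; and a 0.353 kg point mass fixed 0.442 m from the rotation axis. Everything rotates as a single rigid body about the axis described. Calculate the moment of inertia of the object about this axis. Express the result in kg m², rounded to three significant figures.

Point mass: I_cm = 0; centre at d = 0.535 m, so I = I_cm + Md² gives I = 0 + (4.95)(0.535)² = 1.4168 kg m².
Annular disk: I_cm = (1/2)M(R²+r²) = (1/2)(2.93)[(0.531)² + (0.242)²] = 0.49887 kg m²; centre at d = 0.534 m, so I = I_cm + Md² gives I = 0.49887 + (2.93)(0.534)² = 1.3344 kg m².
Point mass: I_cm = 0; centre at d = 0.442 m, so I = I_cm + Md² gives I = 0 + (0.353)(0.442)² = 0.068963 kg m².
Total I = 1.4168 + 1.3344 + 0.068963 = 2.8202 kg m².

2.82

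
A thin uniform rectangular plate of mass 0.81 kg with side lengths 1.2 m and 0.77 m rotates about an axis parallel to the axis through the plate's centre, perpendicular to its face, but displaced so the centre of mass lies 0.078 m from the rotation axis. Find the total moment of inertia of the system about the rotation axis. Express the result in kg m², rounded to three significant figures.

I_cm = (1/12)M(a²+b²) = (1/12)(0.81)[(1.2)² + (0.77)²] = 0.13722 kg m²; centre at d = 0.078 m, so the parallel axis theorem gives I = 0.13722 + (0.81)(0.078)² = 0.14215 kg m².

0.142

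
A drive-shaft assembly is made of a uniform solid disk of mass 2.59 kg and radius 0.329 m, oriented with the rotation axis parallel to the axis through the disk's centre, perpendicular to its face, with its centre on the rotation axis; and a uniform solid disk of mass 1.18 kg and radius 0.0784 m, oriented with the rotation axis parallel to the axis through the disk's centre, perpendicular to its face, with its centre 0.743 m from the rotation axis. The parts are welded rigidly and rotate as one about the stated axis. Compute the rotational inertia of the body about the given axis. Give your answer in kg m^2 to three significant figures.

0.795

Solid disk: I_cm = (1/2)MR² = (1/2)(2.59)(0.329)² = 0.14017 kg m^2; axis through the centre, so I = 0.14017 kg m^2.
Solid disk: I_cm = (1/2)MR² = (1/2)(1.18)(0.0784)² = 0.0036265 kg m^2; centre at d = 0.743 m, so I = I_cm + Md² gives I = 0.0036265 + (1.18)(0.743)² = 0.65504 kg m^2.
Total I = 0.14017 + 0.65504 = 0.79522 kg m^2.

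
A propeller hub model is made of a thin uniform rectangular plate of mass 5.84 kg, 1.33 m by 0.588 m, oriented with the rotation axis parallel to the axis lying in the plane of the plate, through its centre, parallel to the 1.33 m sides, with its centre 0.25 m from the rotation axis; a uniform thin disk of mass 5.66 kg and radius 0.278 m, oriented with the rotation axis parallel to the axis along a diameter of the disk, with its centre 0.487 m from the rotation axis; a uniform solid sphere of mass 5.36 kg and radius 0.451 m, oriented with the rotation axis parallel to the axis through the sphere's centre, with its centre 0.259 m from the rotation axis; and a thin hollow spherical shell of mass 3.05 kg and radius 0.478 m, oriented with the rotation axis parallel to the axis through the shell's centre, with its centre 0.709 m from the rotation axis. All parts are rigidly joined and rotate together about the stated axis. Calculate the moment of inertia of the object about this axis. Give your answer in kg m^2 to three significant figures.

Rectangular plate: I_cm = (1/12)Mb² = (1/12)(5.84)(0.588)² = 0.16826 kg m^2; centre at d = 0.25 m, so the parallel axis theorem gives I = 0.16826 + (5.84)(0.25)² = 0.53326 kg m^2.
Thin disk: I_cm = (1/4)MR² = (1/4)(5.66)(0.278)² = 0.10936 kg m^2; centre at d = 0.487 m, so the parallel axis theorem gives I = 0.10936 + (5.66)(0.487)² = 1.4517 kg m^2.
Solid sphere: I_cm = (2/5)MR² = (2/5)(5.36)(0.451)² = 0.43609 kg m^2; centre at d = 0.259 m, so the parallel axis theorem gives I = 0.43609 + (5.36)(0.259)² = 0.79565 kg m^2.
Spherical shell: I_cm = (2/3)MR² = (2/3)(3.05)(0.478)² = 0.46458 kg m^2; centre at d = 0.709 m, so the parallel axis theorem gives I = 0.46458 + (3.05)(0.709)² = 1.9978 kg m^2.
Total I = 0.53326 + 1.4517 + 0.79565 + 1.9978 = 4.7784 kg m^2.

4.78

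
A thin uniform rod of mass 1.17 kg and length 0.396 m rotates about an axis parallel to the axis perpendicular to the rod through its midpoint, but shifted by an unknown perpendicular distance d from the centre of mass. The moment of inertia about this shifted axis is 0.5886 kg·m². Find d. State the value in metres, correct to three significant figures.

0.700

About the centre-of-mass axis, I_cm = (1/12)ML² = (1/12)(1.17)(0.396)² = 0.01529 kg·m².
Parallel axis theorem: I = I_cm + Md², so Md² = 0.5886 − 0.01529 = 0.57331 kg·m².
d = √(0.57331 / 1.17) = 0.70001 m.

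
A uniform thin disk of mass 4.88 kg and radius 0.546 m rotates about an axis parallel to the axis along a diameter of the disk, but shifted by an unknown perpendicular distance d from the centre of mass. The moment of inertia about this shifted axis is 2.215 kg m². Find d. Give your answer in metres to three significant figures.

About the centre-of-mass axis, I_cm = (1/4)MR² = (1/4)(4.88)(0.546)² = 0.3637 kg m².
Parallel axis theorem: I = I_cm + Md², so Md² = 2.215 − 0.3637 = 1.8513 kg m².
d = √(1.8513 / 4.88) = 0.61593 m.

0.616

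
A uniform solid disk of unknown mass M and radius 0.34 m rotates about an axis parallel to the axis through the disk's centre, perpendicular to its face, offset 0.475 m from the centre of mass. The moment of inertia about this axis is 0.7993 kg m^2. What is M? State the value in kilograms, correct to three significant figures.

2.82

I = I_cm + Md² = (1/2)MR² + Md² = M·[0.5·(0.34)² + (0.475)²] = M·0.28342.
So M = 0.7993 / 0.28342 = 2.8201 kg.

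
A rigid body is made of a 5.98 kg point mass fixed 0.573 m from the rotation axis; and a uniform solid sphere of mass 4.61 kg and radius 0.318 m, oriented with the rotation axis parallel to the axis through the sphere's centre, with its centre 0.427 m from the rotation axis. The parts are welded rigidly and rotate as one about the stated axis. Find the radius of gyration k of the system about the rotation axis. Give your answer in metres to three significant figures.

0.531

Point mass: I_cm = 0; centre at d = 0.573 m, so the parallel axis theorem gives I = 0 + (5.98)(0.573)² = 1.9634 kg m².
Solid sphere: I_cm = (2/5)MR² = (2/5)(4.61)(0.318)² = 0.18647 kg m²; centre at d = 0.427 m, so the parallel axis theorem gives I = 0.18647 + (4.61)(0.427)² = 1.027 kg m².
Total I = 2.9904 kg m²; total mass M = 10.59 kg.
k = √(I/M) = √(2.9904/10.59) = 0.5314 m.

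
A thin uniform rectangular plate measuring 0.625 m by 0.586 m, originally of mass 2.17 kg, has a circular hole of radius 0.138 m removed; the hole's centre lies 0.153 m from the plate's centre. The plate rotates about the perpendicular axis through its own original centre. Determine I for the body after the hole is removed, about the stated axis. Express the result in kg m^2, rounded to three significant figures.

0.121

Unpierced body about its centre: I₀ = (1/12)M(a²+b²) = (1/12)(2.17)[(0.625)² + (0.586)²] = 0.13274 kg m^2.
The removed disk has mass m = M·πr²/(ab) = (2.17)·π(0.138)²/(0.625·0.586) = 0.35448 kg (same uniform areal density).
Its moment of inertia about the rotation axis (parallel-axis theorem): I_hole = (1/2)mr² + md² = (1/2)(0.35448)(0.138)² + (0.35448)(0.153)² = 0.011673 kg m^2.
Treating the hole as negative mass, I = I₀ − I_hole = 0.13274 − 0.011673 = 0.12106 kg m^2.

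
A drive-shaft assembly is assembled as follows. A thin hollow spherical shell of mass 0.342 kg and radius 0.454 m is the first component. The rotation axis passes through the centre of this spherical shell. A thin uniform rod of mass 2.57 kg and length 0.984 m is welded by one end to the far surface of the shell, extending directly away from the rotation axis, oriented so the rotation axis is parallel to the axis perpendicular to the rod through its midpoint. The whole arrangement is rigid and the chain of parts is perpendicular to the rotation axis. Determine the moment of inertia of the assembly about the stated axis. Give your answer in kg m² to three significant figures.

Spherical shell: I_cm = (2/3)MR² = (2/3)(0.342)(0.454)² = 0.046994 kg m²; axis through the centre, so I = 0.046994 kg m².
Thin rod: I_cm = (1/12)ML² = (1/12)(2.57)(0.984)² = 0.20737 kg m²; centre at d = 0.454 + 0.492 = 0.946 m, so the parallel axis theorem gives I = 0.20737 + (2.57)(0.946)² = 2.5073 kg m².
Total I = 0.046994 + 2.5073 = 2.5543 kg m².

2.55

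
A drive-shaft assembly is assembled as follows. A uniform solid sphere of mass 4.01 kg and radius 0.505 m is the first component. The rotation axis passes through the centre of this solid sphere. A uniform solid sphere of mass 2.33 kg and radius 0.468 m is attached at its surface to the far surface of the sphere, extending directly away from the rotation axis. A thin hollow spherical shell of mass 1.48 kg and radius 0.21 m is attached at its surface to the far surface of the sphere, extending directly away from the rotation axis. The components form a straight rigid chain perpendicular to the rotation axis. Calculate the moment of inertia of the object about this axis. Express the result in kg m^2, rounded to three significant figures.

6.90

Solid sphere: I_cm = (2/5)MR² = (2/5)(4.01)(0.505)² = 0.40906 kg m^2; axis through the centre, so I = 0.40906 kg m^2.
Solid sphere: I_cm = (2/5)MR² = (2/5)(2.33)(0.468)² = 0.20413 kg m^2; centre at d = 0.505 + 0.468 = 0.973 m, so I = I_cm + Md² gives I = 0.20413 + (2.33)(0.973)² = 2.41 kg m^2.
Spherical shell: I_cm = (2/3)MR² = (2/3)(1.48)(0.21)² = 0.043512 kg m^2; centre at d = 0.505 + 0.468 + 0.468 + 0.21 = 1.651 m, so I = I_cm + Md² gives I = 0.043512 + (1.48)(1.651)² = 4.0777 kg m^2.
Total I = 0.40906 + 2.41 + 4.0777 = 6.8968 kg m^2.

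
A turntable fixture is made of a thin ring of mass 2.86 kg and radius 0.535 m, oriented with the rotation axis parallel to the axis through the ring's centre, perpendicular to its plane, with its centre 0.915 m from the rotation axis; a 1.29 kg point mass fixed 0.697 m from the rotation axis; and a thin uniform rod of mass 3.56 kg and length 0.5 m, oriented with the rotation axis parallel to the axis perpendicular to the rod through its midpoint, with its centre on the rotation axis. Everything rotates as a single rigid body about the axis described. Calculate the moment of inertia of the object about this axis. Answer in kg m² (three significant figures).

Thin ring: I_cm = MR² = (2.86)(0.535)² = 0.8186 kg m²; centre at d = 0.915 m, so the parallel axis theorem gives I = 0.8186 + (2.86)(0.915)² = 3.2131 kg m².
Point mass: I_cm = 0; centre at d = 0.697 m, so the parallel axis theorem gives I = 0 + (1.29)(0.697)² = 0.62669 kg m².
Thin rod: I_cm = (1/12)ML² = (1/12)(3.56)(0.5)² = 0.074167 kg m²; axis through the centre, so I = 0.074167 kg m².
Total I = 3.2131 + 0.62669 + 0.074167 = 3.9139 kg m².

3.91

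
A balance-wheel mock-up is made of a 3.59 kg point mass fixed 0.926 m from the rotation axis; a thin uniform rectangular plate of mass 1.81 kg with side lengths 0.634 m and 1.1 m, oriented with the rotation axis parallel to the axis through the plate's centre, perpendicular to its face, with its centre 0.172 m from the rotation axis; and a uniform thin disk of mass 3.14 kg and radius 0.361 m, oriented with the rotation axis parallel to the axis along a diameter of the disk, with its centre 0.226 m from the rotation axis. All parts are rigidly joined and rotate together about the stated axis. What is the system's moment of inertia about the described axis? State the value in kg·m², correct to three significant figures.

3.64

Point mass: I_cm = 0; centre at d = 0.926 m, so the parallel axis theorem gives I = 0 + (3.59)(0.926)² = 3.0783 kg·m².
Rectangular plate: I_cm = (1/12)M(a²+b²) = (1/12)(1.81)[(0.634)² + (1.1)²] = 0.24314 kg·m²; centre at d = 0.172 m, so the parallel axis theorem gives I = 0.24314 + (1.81)(0.172)² = 0.29668 kg·m².
Thin disk: I_cm = (1/4)MR² = (1/4)(3.14)(0.361)² = 0.1023 kg·m²; centre at d = 0.226 m, so the parallel axis theorem gives I = 0.1023 + (3.14)(0.226)² = 0.26268 kg·m².
Total I = 3.0783 + 0.29668 + 0.26268 = 3.6377 kg·m².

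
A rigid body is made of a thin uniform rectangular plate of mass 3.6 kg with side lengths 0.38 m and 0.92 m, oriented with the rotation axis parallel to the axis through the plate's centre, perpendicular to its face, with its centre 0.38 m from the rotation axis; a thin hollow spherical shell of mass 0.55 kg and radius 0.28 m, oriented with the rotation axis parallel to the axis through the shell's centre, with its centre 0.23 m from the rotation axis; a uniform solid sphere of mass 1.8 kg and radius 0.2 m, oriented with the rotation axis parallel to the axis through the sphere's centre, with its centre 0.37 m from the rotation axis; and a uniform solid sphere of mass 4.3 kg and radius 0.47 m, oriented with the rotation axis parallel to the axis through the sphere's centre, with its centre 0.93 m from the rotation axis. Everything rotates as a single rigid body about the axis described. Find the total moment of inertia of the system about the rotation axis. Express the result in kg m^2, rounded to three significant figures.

Rectangular plate: I_cm = (1/12)M(a²+b²) = (1/12)(3.6)[(0.38)² + (0.92)²] = 0.29724 kg m^2; centre at d = 0.38 m, so I = I_cm + Md² gives I = 0.29724 + (3.6)(0.38)² = 0.81708 kg m^2.
Spherical shell: I_cm = (2/3)MR² = (2/3)(0.55)(0.28)² = 0.028747 kg m^2; centre at d = 0.23 m, so I = I_cm + Md² gives I = 0.028747 + (0.55)(0.23)² = 0.057842 kg m^2.
Solid sphere: I_cm = (2/5)MR² = (2/5)(1.8)(0.2)² = 0.0288 kg m^2; centre at d = 0.37 m, so I = I_cm + Md² gives I = 0.0288 + (1.8)(0.37)² = 0.27522 kg m^2.
Solid sphere: I_cm = (2/5)MR² = (2/5)(4.3)(0.47)² = 0.37995 kg m^2; centre at d = 0.93 m, so I = I_cm + Md² gives I = 0.37995 + (4.3)(0.93)² = 4.099 kg m^2.
Total I = 0.81708 + 0.057842 + 0.27522 + 4.099 = 5.2492 kg m^2.

5.25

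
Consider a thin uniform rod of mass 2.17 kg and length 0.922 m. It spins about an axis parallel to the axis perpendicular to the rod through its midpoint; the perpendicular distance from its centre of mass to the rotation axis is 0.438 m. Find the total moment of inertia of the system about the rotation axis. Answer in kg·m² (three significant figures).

I_cm = (1/12)ML² = (1/12)(2.17)(0.922)² = 0.15372 kg·m²; centre at d = 0.438 m, so I = I_cm + Md² gives I = 0.15372 + (2.17)(0.438)² = 0.57003 kg·m².

0.570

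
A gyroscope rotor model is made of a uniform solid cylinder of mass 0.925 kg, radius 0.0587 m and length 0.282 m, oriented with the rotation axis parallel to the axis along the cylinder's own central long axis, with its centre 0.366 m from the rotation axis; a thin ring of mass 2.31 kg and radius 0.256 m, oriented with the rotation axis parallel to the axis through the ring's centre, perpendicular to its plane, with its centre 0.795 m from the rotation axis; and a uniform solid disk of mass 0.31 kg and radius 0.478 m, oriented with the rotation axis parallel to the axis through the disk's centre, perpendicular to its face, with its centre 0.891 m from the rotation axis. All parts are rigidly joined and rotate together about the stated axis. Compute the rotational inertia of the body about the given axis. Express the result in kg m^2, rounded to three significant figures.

2.02

Solid cylinder: I_cm = (1/2)MR² = (1/2)(0.925)(0.0587)² = 0.0015936 kg m^2; centre at d = 0.366 m, so the parallel axis theorem gives I = 0.0015936 + (0.925)(0.366)² = 0.1255 kg m^2.
Thin ring: I_cm = MR² = (2.31)(0.256)² = 0.15139 kg m^2; centre at d = 0.795 m, so the parallel axis theorem gives I = 0.15139 + (2.31)(0.795)² = 1.6114 kg m^2.
Solid disk: I_cm = (1/2)MR² = (1/2)(0.31)(0.478)² = 0.035415 kg m^2; centre at d = 0.891 m, so the parallel axis theorem gives I = 0.035415 + (0.31)(0.891)² = 0.28152 kg m^2.
Total I = 0.1255 + 1.6114 + 0.28152 = 2.0184 kg m^2.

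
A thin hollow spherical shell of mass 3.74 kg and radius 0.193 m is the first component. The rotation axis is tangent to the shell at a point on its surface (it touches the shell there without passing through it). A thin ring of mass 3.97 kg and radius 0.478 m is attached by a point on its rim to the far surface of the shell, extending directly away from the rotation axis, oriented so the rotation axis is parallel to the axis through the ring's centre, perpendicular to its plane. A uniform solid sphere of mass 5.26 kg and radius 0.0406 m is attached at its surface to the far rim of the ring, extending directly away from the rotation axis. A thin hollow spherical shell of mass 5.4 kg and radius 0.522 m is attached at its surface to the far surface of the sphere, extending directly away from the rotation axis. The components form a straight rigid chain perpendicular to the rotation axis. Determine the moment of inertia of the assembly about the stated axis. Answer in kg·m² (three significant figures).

35.6

Spherical shell: I_cm = (2/3)MR² = (2/3)(3.74)(0.193)² = 0.092874 kg·m²; centre at d = 0.193 m, so I = I_cm + Md² gives I = 0.092874 + (3.74)(0.193)² = 0.23219 kg·m².
Thin ring: I_cm = MR² = (3.97)(0.478)² = 0.90708 kg·m²; centre at d = 0.193 + 0.193 + 0.478 = 0.864 m, so I = I_cm + Md² gives I = 0.90708 + (3.97)(0.864)² = 3.8707 kg·m².
Solid sphere: I_cm = (2/5)MR² = (2/5)(5.26)(0.0406)² = 0.0034681 kg·m²; centre at d = 0.193 + 0.193 + 0.478 + 0.478 + 0.0406 = 1.3826 m, so I = I_cm + Md² gives I = 0.0034681 + (5.26)(1.3826)² = 10.058 kg·m².
Spherical shell: I_cm = (2/3)MR² = (2/3)(5.4)(0.522)² = 0.98094 kg·m²; centre at d = 0.193 + 0.193 + 0.478 + 0.478 + 0.0406 + 0.0406 + 0.522 = 1.9452 m, so I = I_cm + Md² gives I = 0.98094 + (5.4)(1.9452)² = 21.413 kg·m².
Total I = 0.23219 + 3.8707 + 10.058 + 21.413 = 35.575 kg·m².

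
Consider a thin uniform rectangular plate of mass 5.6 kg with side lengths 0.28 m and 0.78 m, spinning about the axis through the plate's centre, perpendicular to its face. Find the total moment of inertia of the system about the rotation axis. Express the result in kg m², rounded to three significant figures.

I_cm = (1/12)M(a²+b²) = (1/12)(5.6)[(0.28)² + (0.78)²] = 0.32051 kg m²; axis through the centre, so I = 0.32051 kg m².

0.321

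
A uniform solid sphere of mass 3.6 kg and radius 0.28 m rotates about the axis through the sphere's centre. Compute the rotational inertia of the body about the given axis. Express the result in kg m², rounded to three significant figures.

I_cm = (2/5)MR² = (2/5)(3.6)(0.28)² = 0.1129 kg m²; axis through the centre, so I = 0.1129 kg m².

0.113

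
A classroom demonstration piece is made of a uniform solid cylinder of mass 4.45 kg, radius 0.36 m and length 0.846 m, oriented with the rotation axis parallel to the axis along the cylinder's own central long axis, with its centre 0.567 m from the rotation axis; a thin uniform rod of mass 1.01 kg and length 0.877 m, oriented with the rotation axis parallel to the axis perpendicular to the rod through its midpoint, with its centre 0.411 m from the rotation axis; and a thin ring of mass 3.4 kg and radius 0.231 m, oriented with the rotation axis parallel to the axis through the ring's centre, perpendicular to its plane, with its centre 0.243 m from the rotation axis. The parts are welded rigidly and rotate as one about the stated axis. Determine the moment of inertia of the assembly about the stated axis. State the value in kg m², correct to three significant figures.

Solid cylinder: I_cm = (1/2)MR² = (1/2)(4.45)(0.36)² = 0.28836 kg m²; centre at d = 0.567 m, so the parallel axis theorem gives I = 0.28836 + (4.45)(0.567)² = 1.719 kg m².
Thin rod: I_cm = (1/12)ML² = (1/12)(1.01)(0.877)² = 0.064735 kg m²; centre at d = 0.411 m, so the parallel axis theorem gives I = 0.064735 + (1.01)(0.411)² = 0.23535 kg m².
Thin ring: I_cm = MR² = (3.4)(0.231)² = 0.18143 kg m²; centre at d = 0.243 m, so the parallel axis theorem gives I = 0.18143 + (3.4)(0.243)² = 0.38219 kg m².
Total I = 1.719 + 0.23535 + 0.38219 = 2.3365 kg m².

2.34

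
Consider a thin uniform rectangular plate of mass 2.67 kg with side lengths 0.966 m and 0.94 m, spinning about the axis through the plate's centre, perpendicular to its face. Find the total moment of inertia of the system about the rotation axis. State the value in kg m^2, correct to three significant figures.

I_cm = (1/12)M(a²+b²) = (1/12)(2.67)[(0.966)² + (0.94)²] = 0.40423 kg m^2; axis through the centre, so I = 0.40423 kg m^2.

0.404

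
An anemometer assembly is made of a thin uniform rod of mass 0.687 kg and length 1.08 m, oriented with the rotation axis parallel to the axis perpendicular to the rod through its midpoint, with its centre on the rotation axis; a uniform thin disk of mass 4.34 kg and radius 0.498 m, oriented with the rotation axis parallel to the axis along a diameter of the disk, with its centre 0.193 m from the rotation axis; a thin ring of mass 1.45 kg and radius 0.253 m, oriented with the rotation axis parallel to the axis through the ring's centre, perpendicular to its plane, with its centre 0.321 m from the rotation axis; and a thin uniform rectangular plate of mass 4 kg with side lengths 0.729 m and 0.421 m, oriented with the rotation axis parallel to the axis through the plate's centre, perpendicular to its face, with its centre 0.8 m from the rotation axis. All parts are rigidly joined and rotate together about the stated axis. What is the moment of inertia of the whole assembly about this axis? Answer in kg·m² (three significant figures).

Thin rod: I_cm = (1/12)ML² = (1/12)(0.687)(1.08)² = 0.066776 kg·m²; axis through the centre, so I = 0.066776 kg·m².
Thin disk: I_cm = (1/4)MR² = (1/4)(4.34)(0.498)² = 0.26908 kg·m²; centre at d = 0.193 m, so the parallel axis theorem gives I = 0.26908 + (4.34)(0.193)² = 0.43074 kg·m².
Thin ring: I_cm = MR² = (1.45)(0.253)² = 0.092813 kg·m²; centre at d = 0.321 m, so the parallel axis theorem gives I = 0.092813 + (1.45)(0.321)² = 0.24222 kg·m².
Rectangular plate: I_cm = (1/12)M(a²+b²) = (1/12)(4)[(0.729)² + (0.421)²] = 0.23623 kg·m²; centre at d = 0.8 m, so the parallel axis theorem gives I = 0.23623 + (4)(0.8)² = 2.7962 kg·m².
Total I = 0.066776 + 0.43074 + 0.24222 + 2.7962 = 3.536 kg·m².

3.54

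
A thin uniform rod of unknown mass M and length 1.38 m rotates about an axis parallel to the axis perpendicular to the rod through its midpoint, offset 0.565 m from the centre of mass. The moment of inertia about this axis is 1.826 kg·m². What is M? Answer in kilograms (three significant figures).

I = I_cm + Md² = (1/12)ML² + Md² = M·[0.0833333·(1.38)² + (0.565)²] = M·0.47792.
So M = 1.826 / 0.47792 = 3.8207 kg.

3.82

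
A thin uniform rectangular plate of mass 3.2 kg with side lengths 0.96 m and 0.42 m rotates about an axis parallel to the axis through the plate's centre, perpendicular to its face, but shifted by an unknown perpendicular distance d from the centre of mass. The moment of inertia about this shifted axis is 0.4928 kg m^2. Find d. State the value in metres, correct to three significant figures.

About the centre-of-mass axis, I_cm = (1/12)M(a²+b²) = (1/12)(3.2)[(0.96)² + (0.42)²] = 0.2928 kg m^2.
Parallel axis theorem: I = I_cm + Md², so Md² = 0.4928 − 0.2928 = 0.2 kg m^2.
d = √(0.2 / 3.2) = 0.25 m.

0.250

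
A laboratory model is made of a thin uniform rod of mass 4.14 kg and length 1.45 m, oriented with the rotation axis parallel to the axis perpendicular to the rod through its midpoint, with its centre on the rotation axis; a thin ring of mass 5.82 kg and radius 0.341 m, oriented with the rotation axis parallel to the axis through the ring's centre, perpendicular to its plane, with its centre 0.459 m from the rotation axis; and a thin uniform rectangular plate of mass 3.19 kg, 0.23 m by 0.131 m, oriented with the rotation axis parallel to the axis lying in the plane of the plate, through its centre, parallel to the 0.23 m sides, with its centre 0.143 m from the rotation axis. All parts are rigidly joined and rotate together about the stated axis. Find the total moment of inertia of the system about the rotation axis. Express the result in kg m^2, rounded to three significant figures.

Thin rod: I_cm = (1/12)ML² = (1/12)(4.14)(1.45)² = 0.72536 kg m^2; axis through the centre, so I = 0.72536 kg m^2.
Thin ring: I_cm = MR² = (5.82)(0.341)² = 0.67676 kg m^2; centre at d = 0.459 m, so I = I_cm + Md² gives I = 0.67676 + (5.82)(0.459)² = 1.9029 kg m^2.
Rectangular plate: I_cm = (1/12)Mb² = (1/12)(3.19)(0.131)² = 0.004562 kg m^2; centre at d = 0.143 m, so I = I_cm + Md² gives I = 0.004562 + (3.19)(0.143)² = 0.069794 kg m^2.
Total I = 0.72536 + 1.9029 + 0.069794 = 2.6981 kg m^2.

2.70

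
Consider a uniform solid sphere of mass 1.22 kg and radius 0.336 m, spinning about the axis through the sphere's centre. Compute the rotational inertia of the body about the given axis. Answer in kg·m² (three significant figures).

I_cm = (2/5)MR² = (2/5)(1.22)(0.336)² = 0.055093 kg·m²; axis through the centre, so I = 0.055093 kg·m².

0.0551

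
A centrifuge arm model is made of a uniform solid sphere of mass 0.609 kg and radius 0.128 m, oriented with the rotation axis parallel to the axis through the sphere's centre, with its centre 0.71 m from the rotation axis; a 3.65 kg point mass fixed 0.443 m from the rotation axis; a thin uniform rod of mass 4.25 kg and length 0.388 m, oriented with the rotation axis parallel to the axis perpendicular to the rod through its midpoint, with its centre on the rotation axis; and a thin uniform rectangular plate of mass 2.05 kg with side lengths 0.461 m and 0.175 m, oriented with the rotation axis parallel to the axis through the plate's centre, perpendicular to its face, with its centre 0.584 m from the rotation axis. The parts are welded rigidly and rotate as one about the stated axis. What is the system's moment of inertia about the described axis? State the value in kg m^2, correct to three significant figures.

Solid sphere: I_cm = (2/5)MR² = (2/5)(0.609)(0.128)² = 0.0039911 kg m^2; centre at d = 0.71 m, so I = I_cm + Md² gives I = 0.0039911 + (0.609)(0.71)² = 0.31099 kg m^2.
Point mass: I_cm = 0; centre at d = 0.443 m, so I = I_cm + Md² gives I = 0 + (3.65)(0.443)² = 0.71631 kg m^2.
Thin rod: I_cm = (1/12)ML² = (1/12)(4.25)(0.388)² = 0.053318 kg m^2; axis through the centre, so I = 0.053318 kg m^2.
Rectangular plate: I_cm = (1/12)M(a²+b²) = (1/12)(2.05)[(0.461)² + (0.175)²] = 0.041537 kg m^2; centre at d = 0.584 m, so I = I_cm + Md² gives I = 0.041537 + (2.05)(0.584)² = 0.7407 kg m^2.
Total I = 0.31099 + 0.71631 + 0.053318 + 0.7407 = 1.8213 kg m^2.

1.82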